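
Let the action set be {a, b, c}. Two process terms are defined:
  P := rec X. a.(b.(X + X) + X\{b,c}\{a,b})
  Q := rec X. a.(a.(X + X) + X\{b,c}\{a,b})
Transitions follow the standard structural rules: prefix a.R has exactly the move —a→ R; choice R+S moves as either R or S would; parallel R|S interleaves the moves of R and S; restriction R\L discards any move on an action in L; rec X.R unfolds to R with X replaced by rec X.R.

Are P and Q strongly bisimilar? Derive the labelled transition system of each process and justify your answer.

LTS(P): 3 reachable states
  s0 = rec X. a.(b.(X + X) + X\{b,c}\{a,b}) ⊢ --a--▸ s1
  s1 = b.((rec X. a.(b.(X + X) + X\{b,c}\{a,b})) + (rec X. a.(b.(X + X) + X\{b,c}\{a,b}))) + (rec X. a.(b.(X + X) + X\{b,c}\{a,b}))\{b,c}\{a,b} ⊢ --b--▸ s2
  s2 = (rec X. a.(b.(X + X) + X\{b,c}\{a,b})) + (rec X. a.(b.(X + X) + X\{b,c}\{a,b})) ⊢ --a--▸ s1
LTS(Q): 3 reachable states
  t0 = rec X. a.(a.(X + X) + X\{b,c}\{a,b}) ⊢ --a--▸ t1
  t1 = a.((rec X. a.(a.(X + X) + X\{b,c}\{a,b})) + (rec X. a.(a.(X + X) + X\{b,c}\{a,b}))) + (rec X. a.(a.(X + X) + X\{b,c}\{a,b}))\{b,c}\{a,b} ⊢ --a--▸ t2
  t2 = (rec X. a.(a.(X + X) + X\{b,c}\{a,b})) + (rec X. a.(a.(X + X) + X\{b,c}\{a,b})) ⊢ --a--▸ t1
Partition-refinement fixed point:
  B0 = {s0, s2}
  B1 = {s1}
  B2 = {t0, t1, t2}
s0 ∈ B0, t0 ∈ B2 → different blocks

not bisimilar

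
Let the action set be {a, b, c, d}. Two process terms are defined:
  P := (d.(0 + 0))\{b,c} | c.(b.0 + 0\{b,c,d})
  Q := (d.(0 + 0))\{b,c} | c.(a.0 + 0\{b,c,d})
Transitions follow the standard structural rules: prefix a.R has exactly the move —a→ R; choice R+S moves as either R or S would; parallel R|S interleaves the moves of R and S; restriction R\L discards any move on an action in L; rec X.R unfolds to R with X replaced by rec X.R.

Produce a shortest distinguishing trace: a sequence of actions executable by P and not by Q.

cb

LTS(P): 6 reachable states
  u0 = (d.(0 + 0))\{b,c} | c.(b.0 + 0\{b,c,d}) has moves --c--▸ u1, --d--▸ u2
  u1 = (d.(0 + 0))\{b,c} | (b.0 + 0\{b,c,d}) has moves --b--▸ u3, --d--▸ u4
  u2 = (0 + 0)\{b,c} | c.(b.0 + 0\{b,c,d}) has moves --c--▸ u4
  u3 = (d.(0 + 0))\{b,c} | 0 has moves --d--▸ u5
  u4 = (0 + 0)\{b,c} | (b.0 + 0\{b,c,d}) has moves --b--▸ u5
  u5 = (0 + 0)\{b,c} | 0 has moves deadlocked
LTS(Q): 6 reachable states
  v0 = (d.(0 + 0))\{b,c} | c.(a.0 + 0\{b,c,d}) has moves --c--▸ v1, --d--▸ v2
  v1 = (d.(0 + 0))\{b,c} | (a.0 + 0\{b,c,d}) has moves --a--▸ v3, --d--▸ v4
  v2 = (0 + 0)\{b,c} | c.(a.0 + 0\{b,c,d}) has moves --c--▸ v4
  v3 = (d.(0 + 0))\{b,c} | 0 has moves --d--▸ v5
  v4 = (0 + 0)\{b,c} | (a.0 + 0\{b,c,d}) has moves --a--▸ v5
  v5 = (0 + 0)\{b,c} | 0 has moves deadlocked
Executing cb from P (initial set {u0}):
  [1] c ⇒ {u1}
  [2] b ⇒ {u3}
  — P admits the full trace.
Executing cb from Q (initial set {v0}):
  [1] c ⇒ {v1}
  [2] b ⇒ no successor for Q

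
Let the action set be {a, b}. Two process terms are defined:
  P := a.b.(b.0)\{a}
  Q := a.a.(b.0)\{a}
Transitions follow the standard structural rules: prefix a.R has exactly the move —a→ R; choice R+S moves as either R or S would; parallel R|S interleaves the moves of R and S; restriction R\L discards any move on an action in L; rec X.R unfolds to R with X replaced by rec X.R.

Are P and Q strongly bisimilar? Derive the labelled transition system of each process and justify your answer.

P ≁ Q

P's transition system — 4 states:
  s0 = a.b.(b.0)\{a} → =a=> s1
  s1 = b.(b.0)\{a} → =b=> s2
  s2 = (b.0)\{a} → =b=> s3
  s3 = 0\{a} → stopped
Q's transition system — 4 states:
  t0 = a.a.(b.0)\{a} → =a=> t1
  t1 = a.(b.0)\{a} → =a=> t2
  t2 = (b.0)\{a} → =b=> t3
  t3 = 0\{a} → stopped
Bisimilarity quotient blocks:
  B0 = {s0}
  B1 = {s1}
  B2 = {s2, t2}
  B3 = {s3, t3}
  B4 = {t0}
  B5 = {t1}
s0 ∈ B0, t0 ∈ B4 → different blocks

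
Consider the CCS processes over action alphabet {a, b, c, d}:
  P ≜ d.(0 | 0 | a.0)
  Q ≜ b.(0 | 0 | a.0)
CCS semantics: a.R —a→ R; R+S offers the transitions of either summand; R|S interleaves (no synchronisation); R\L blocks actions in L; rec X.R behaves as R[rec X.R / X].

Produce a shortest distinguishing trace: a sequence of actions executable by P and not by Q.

d

P's transition system — 3 states:
  p0 = d.(0 | 0 | a.0) has moves ··d··> p1
  p1 = 0 | 0 | a.0 has moves ··a··> p2
  p2 = 0 | 0 | 0 has moves stopped
Q's transition system — 3 states:
  q0 = b.(0 | 0 | a.0) has moves ··b··> q1
  q1 = 0 | 0 | a.0 has moves ··a··> q2
  q2 = 0 | 0 | 0 has moves stopped
Trace ⟨d⟩ through P, begin at {p0}:
  after d @ step 1: {p1}
  ✓ P
Trace ⟨d⟩ through Q, begin at {q0}:
  after d @ step 1: ∅ (Q stuck)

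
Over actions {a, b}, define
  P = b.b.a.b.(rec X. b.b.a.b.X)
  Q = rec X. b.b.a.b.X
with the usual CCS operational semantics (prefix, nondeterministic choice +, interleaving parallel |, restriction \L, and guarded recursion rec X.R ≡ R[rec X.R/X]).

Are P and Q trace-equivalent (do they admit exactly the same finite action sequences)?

Reachable graph of P (5 states):
  s0 = b.b.a.b.(rec X. b.b.a.b.X) → —b→ s1
  s1 = b.a.b.(rec X. b.b.a.b.X) → —b→ s2
  s2 = a.b.(rec X. b.b.a.b.X) → —a→ s3
  s3 = b.(rec X. b.b.a.b.X) → —b→ s4
  s4 = rec X. b.b.a.b.X → —b→ s1
Reachable graph of Q (4 states):
  t0 = rec X. b.b.a.b.X → —b→ t1
  t1 = b.a.b.(rec X. b.b.a.b.X) → —b→ t2
  t2 = a.b.(rec X. b.b.a.b.X) → —a→ t3
  t3 = b.(rec X. b.b.a.b.X) → —b→ t0
Bisimilarity quotient blocks:
  B0 = {s0, s4, t0}
  B1 = {s1, t1}
  B2 = {s2, t2}
  B3 = {s3, t3}
s0 ∈ B0, t0 ∈ B0 → same block
Bisimilar ⇒ trace-equivalent.

traces(P) = traces(Q)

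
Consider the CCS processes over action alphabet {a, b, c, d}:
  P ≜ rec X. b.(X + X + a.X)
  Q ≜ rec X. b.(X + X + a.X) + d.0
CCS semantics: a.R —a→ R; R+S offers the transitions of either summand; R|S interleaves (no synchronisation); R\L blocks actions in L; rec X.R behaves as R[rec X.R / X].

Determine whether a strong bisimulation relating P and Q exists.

P ≁ Q

LTS(P): 2 reachable states
  u0 = rec X. b.(X + X + a.X) ⊢ —b→ u1
  u1 = (rec X. b.(X + X + a.X)) + (rec X. b.(X + X + a.X)) + a.(rec X. b.(X + X + a.X)) ⊢ —a→ u0, —b→ u1
LTS(Q): 3 reachable states
  v0 = rec X. b.(X + X + a.X) + d.0 ⊢ —b→ v1, —d→ v2
  v1 = (rec X. b.(X + X + a.X) + d.0) + (rec X. b.(X + X + a.X) + d.0) + a.(rec X. b.(X + X + a.X) + d.0) ⊢ —a→ v0, —b→ v1, —d→ v2
  v2 = 0 ⊢ ∅
Partition-refinement fixed point:
  B0 = {u0}
  B1 = {u1}
  B2 = {v0}
  B3 = {v1}
  B4 = {v2}
u0 ∈ B0, v0 ∈ B2 → different blocks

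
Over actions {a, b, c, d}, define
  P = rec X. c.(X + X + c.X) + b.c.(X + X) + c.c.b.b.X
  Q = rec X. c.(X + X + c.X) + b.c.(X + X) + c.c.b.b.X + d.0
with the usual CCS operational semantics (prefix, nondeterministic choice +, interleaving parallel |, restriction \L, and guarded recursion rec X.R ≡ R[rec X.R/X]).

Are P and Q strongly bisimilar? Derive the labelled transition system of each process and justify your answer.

Reachable graph of P (7 states):
  u0 = rec X. c.(X + X + c.X) + b.c.(X + X) + c.c.b.b.X has moves ··b··> u1, ··c··> u2, ··c··> u3
  u1 = c.((rec X. c.(X + X + c.X) + b.c.(X + X) + c.c.b.b.X) + (rec X. c.(X + X + c.X) + b.c.(X + X) + c.c.b.b.X)) has moves ··c··> u4
  u2 = (rec X. c.(X + X + c.X) + b.c.(X + X) + c.c.b.b.X) + (rec X. c.(X + X + c.X) + b.c.(X + X) + c.c.b.b.X) + c.(rec X. c.(X + X + c.X) + b.c.(X + X) + c.c.b.b.X) has moves ··b··> u1, ··c··> u0, ··c··> u2, ··c··> u3
  u3 = c.b.b.(rec X. c.(X + X + c.X) + b.c.(X + X) + c.c.b.b.X) has moves ··c··> u5
  u4 = (rec X. c.(X + X + c.X) + b.c.(X + X) + c.c.b.b.X) + (rec X. c.(X + X + c.X) + b.c.(X + X) + c.c.b.b.X) has moves ··b··> u1, ··c··> u2, ··c··> u3
  u5 = b.b.(rec X. c.(X + X + c.X) + b.c.(X + X) + c.c.b.b.X) has moves ··b··> u6
  u6 = b.(rec X. c.(X + X + c.X) + b.c.(X + X) + c.c.b.b.X) has moves ··b··> u0
Reachable graph of Q (8 states):
  v0 = rec X. c.(X + X + c.X) + b.c.(X + X) + c.c.b.b.X + d.0 has moves ··b··> v1, ··c··> v2, ··c··> v3, ··d··> v4
  v1 = c.((rec X. c.(X + X + c.X) + b.c.(X + X) + c.c.b.b.X + d.0) + (rec X. c.(X + X + c.X) + b.c.(X + X) + c.c.b.b.X + d.0)) has moves ··c··> v5
  v2 = (rec X. c.(X + X + c.X) + b.c.(X + X) + c.c.b.b.X + d.0) + (rec X. c.(X + X + c.X) + b.c.(X + X) + c.c.b.b.X + d.0) + c.(rec X. c.(X + X + c.X) + b.c.(X + X) + c.c.b.b.X + d.0) has moves ··b··> v1, ··c··> v0, ··c··> v2, ··c··> v3, ··d··> v4
  v3 = c.b.b.(rec X. c.(X + X + c.X) + b.c.(X + X) + c.c.b.b.X + d.0) has moves ··c··> v6
  v4 = 0 has moves deadlocked
  v5 = (rec X. c.(X + X + c.X) + b.c.(X + X) + c.c.b.b.X + d.0) + (rec X. c.(X + X + c.X) + b.c.(X + X) + c.c.b.b.X + d.0) has moves ··b··> v1, ··c··> v2, ··c··> v3, ··d··> v4
  v6 = b.b.(rec X. c.(X + X + c.X) + b.c.(X + X) + c.c.b.b.X + d.0) has moves ··b··> v7
  v7 = b.(rec X. c.(X + X + c.X) + b.c.(X + X) + c.c.b.b.X + d.0) has moves ··b··> v0
Bisimilarity quotient blocks:
  B0 = {u0, u2, u4}
  B1 = {u3}
  B2 = {u5}
  B3 = {u6}
  B4 = {u1}
  B5 = {v0, v2, v5}
  B6 = {v3}
  B7 = {v6}
  B8 = {v7}
  B9 = {v4}
  B10 = {v1}
u0 ∈ B0, v0 ∈ B5 → different blocks

P ≁ Q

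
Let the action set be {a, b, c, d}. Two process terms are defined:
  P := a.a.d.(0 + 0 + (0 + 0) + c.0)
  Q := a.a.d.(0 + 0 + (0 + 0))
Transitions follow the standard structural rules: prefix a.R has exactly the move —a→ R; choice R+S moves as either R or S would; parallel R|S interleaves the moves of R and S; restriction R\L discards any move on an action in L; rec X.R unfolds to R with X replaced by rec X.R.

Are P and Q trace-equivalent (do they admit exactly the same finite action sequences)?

trace-distinct — witness ⟨aadc⟩

Reachable graph of P (5 states):
  p0 = a.a.d.(0 + 0 + (0 + 0) + c.0) → —a→ p1
  p1 = a.d.(0 + 0 + (0 + 0) + c.0) → —a→ p2
  p2 = d.(0 + 0 + (0 + 0) + c.0) → —d→ p3
  p3 = 0 + 0 + (0 + 0) + c.0 → —c→ p4
  p4 = 0 → ∅
Reachable graph of Q (4 states):
  q0 = a.a.d.(0 + 0 + (0 + 0)) → —a→ q1
  q1 = a.d.(0 + 0 + (0 + 0)) → —a→ q2
  q2 = d.(0 + 0 + (0 + 0)) → —d→ q3
  q3 = 0 + 0 + (0 + 0) → ∅
Trace ⟨aadc⟩ through P, begin at {p0}:
  step 1 (a): {p1}
  step 2 (a): {p2}
  step 3 (d): {p3}
  step 4 (c): {p4}
  — P admits the full trace.
Trace ⟨aadc⟩ through Q, begin at {q0}:
  step 1 (a): {q1}
  step 2 (a): {q2}
  step 3 (d): {q3}
  step 4 (c): ∅ (Q stuck)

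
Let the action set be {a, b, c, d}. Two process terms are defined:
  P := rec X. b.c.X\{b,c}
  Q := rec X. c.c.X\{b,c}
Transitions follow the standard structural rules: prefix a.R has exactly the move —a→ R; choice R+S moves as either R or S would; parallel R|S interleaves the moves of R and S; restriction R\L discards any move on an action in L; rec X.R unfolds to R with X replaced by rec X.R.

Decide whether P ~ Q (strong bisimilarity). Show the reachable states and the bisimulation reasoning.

not bisimilar

LTS(P): 3 reachable states
  p0 = rec X. b.c.X\{b,c} :: -b-> p1
  p1 = c.(rec X. b.c.X\{b,c})\{b,c} :: -c-> p2
  p2 = (rec X. b.c.X\{b,c})\{b,c} :: deadlocked
LTS(Q): 3 reachable states
  q0 = rec X. c.c.X\{b,c} :: -c-> q1
  q1 = c.(rec X. c.c.X\{b,c})\{b,c} :: -c-> q2
  q2 = (rec X. c.c.X\{b,c})\{b,c} :: deadlocked
Bisimilarity quotient blocks:
  B0 = {p0}
  B1 = {p1, q1}
  B2 = {p2, q2}
  B3 = {q0}
p0 ∈ B0, q0 ∈ B3 → different blocks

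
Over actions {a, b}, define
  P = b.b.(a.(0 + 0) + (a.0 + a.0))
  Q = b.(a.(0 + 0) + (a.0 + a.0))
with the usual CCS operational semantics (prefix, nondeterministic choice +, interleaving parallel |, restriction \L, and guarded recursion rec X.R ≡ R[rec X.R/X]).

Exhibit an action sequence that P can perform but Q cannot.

P's transition system — 5 states:
  m0 = b.b.(a.(0 + 0) + (a.0 + a.0)) → --b--▸ m1
  m1 = b.(a.(0 + 0) + (a.0 + a.0)) → --b--▸ m2
  m2 = a.(0 + 0) + (a.0 + a.0) → --a--▸ m3, --a--▸ m4
  m3 = 0 → deadlocked
  m4 = 0 + 0 → deadlocked
Q's transition system — 4 states:
  n0 = b.(a.(0 + 0) + (a.0 + a.0)) → --b--▸ n1
  n1 = a.(0 + 0) + (a.0 + a.0) → --a--▸ n2, --a--▸ n3
  n2 = 0 → deadlocked
  n3 = 0 + 0 → deadlocked
Trace ⟨bb⟩ through P, begin at {m0}:
  after b @ step 1: {m1}
  after b @ step 2: {m2}
  ✓ P
Trace ⟨bb⟩ through Q, begin at {n0}:
  after b @ step 1: {n1}
  after b @ step 2: no successor for Q

bb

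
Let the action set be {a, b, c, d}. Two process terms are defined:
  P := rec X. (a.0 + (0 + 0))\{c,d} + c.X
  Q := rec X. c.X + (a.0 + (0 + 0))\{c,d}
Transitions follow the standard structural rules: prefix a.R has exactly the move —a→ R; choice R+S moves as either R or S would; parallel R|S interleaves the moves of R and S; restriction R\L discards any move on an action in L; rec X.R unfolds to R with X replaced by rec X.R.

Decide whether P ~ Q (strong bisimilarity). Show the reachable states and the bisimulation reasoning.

Reachable graph of P (2 states):
  s0 = rec X. (a.0 + (0 + 0))\{c,d} + c.X :: --a--▸ s1, --c--▸ s0
  s1 = 0\{c,d} :: ∅
Reachable graph of Q (2 states):
  t0 = rec X. c.X + (a.0 + (0 + 0))\{c,d} :: --a--▸ t1, --c--▸ t0
  t1 = 0\{c,d} :: ∅
Partition-refinement fixed point:
  B0 = {s0, t0}
  B1 = {s1, t1}
s0 ∈ B0, t0 ∈ B0 → same block

YES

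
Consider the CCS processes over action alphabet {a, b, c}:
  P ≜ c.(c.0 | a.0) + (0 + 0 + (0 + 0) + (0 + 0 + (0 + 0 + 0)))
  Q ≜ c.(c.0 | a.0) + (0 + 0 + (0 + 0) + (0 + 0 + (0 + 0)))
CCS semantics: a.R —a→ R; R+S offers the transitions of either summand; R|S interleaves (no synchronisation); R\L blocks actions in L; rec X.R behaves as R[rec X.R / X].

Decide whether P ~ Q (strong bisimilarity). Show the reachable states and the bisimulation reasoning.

YES

LTS(P): 5 reachable states
  s0 = c.(c.0 | a.0) + (0 + 0 + (0 + 0) + (0 + 0 + (0 + 0 + 0))) has moves --c--▸ s1
  s1 = c.0 | a.0 has moves --a--▸ s2, --c--▸ s3
  s2 = c.0 | 0 has moves --c--▸ s4
  s3 = 0 | a.0 has moves --a--▸ s4
  s4 = 0 | 0 has moves ∅
LTS(Q): 5 reachable states
  t0 = c.(c.0 | a.0) + (0 + 0 + (0 + 0) + (0 + 0 + (0 + 0))) has moves --c--▸ t1
  t1 = c.0 | a.0 has moves --a--▸ t2, --c--▸ t3
  t2 = c.0 | 0 has moves --c--▸ t4
  t3 = 0 | a.0 has moves --a--▸ t4
  t4 = 0 | 0 has moves ∅
Bisimilarity quotient blocks:
  B0 = {s0, t0}
  B1 = {s1, t1}
  B2 = {s2, t2}
  B3 = {s4, t4}
  B4 = {s3, t3}
s0 ∈ B0, t0 ∈ B0 → same block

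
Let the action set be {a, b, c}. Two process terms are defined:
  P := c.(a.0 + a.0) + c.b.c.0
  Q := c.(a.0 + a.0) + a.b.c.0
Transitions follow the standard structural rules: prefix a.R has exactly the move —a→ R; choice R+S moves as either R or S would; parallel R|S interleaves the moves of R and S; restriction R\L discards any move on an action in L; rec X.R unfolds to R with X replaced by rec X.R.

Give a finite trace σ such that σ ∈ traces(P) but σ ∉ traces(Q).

cb

LTS(P): 5 reachable states
  u0 = c.(a.0 + a.0) + c.b.c.0 has moves =c=> u1, =c=> u2
  u1 = a.0 + a.0 has moves =a=> u3
  u2 = b.c.0 has moves =b=> u4
  u3 = 0 has moves deadlocked
  u4 = c.0 has moves =c=> u3
LTS(Q): 5 reachable states
  v0 = c.(a.0 + a.0) + a.b.c.0 has moves =a=> v1, =c=> v2
  v1 = b.c.0 has moves =b=> v3
  v2 = a.0 + a.0 has moves =a=> v4
  v3 = c.0 has moves =c=> v4
  v4 = 0 has moves deadlocked
Run σ = ⟨cb⟩ on P: start {u0}
  after c @ step 1: {u1, u2}
  after b @ step 2: {u4}
  P completes σ.
Run σ = ⟨cb⟩ on Q: start {v0}
  after c @ step 1: {v2}
  after b @ step 2: ∅  — Q cannot continue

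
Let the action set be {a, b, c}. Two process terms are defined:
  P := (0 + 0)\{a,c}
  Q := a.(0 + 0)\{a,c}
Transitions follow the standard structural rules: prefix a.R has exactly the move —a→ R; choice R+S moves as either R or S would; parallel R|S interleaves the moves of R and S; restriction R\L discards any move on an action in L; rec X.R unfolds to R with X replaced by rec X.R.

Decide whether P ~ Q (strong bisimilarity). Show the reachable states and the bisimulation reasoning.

P's transition system — 1 states:
  u0 = (0 + 0)\{a,c} → (no moves)
Q's transition system — 2 states:
  v0 = a.(0 + 0)\{a,c} → ··a··> v1
  v1 = (0 + 0)\{a,c} → (no moves)
Coarsest stable partition (strong bisimilarity classes):
  B0 = {u0, v1}
  B1 = {v0}
u0 ∈ B0, v0 ∈ B1 → different blocks

not bisimilar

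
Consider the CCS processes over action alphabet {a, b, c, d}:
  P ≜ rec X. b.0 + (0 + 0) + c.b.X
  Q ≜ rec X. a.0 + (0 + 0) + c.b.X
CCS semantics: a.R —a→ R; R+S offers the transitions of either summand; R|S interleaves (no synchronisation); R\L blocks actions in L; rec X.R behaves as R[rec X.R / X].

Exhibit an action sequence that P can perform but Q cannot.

Reachable graph of P (3 states):
  p0 = rec X. b.0 + (0 + 0) + c.b.X has moves --b--▸ p1, --c--▸ p2
  p1 = 0 has moves (no moves)
  p2 = b.(rec X. b.0 + (0 + 0) + c.b.X) has moves --b--▸ p0
Reachable graph of Q (3 states):
  q0 = rec X. a.0 + (0 + 0) + c.b.X has moves --a--▸ q1, --c--▸ q2
  q1 = 0 has moves (no moves)
  q2 = b.(rec X. a.0 + (0 + 0) + c.b.X) has moves --b--▸ q0
Run σ = ⟨b⟩ on P: start {p0}
  after b @ step 1: {p1}
  — P admits the full trace.
Run σ = ⟨b⟩ on Q: start {q0}
  after b @ step 1: ∅  — Q cannot continue

b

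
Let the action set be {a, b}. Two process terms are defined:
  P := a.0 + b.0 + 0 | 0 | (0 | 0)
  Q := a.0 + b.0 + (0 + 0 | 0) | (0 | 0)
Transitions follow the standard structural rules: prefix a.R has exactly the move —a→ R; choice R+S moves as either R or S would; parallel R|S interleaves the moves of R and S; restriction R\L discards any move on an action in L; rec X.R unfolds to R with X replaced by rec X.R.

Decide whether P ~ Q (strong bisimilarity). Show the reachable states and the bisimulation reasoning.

LTS(P): 2 reachable states
  s0 = a.0 + b.0 + 0 | 0 | (0 | 0) :: -a-> s1, -b-> s1
  s1 = 0 :: stopped
LTS(Q): 2 reachable states
  t0 = a.0 + b.0 + (0 + 0 | 0) | (0 | 0) :: -a-> t1, -b-> t1
  t1 = 0 :: stopped
Partition-refinement fixed point:
  B0 = {s0, t0}
  B1 = {s1, t1}
s0 ∈ B0, t0 ∈ B0 → same block

bisimilar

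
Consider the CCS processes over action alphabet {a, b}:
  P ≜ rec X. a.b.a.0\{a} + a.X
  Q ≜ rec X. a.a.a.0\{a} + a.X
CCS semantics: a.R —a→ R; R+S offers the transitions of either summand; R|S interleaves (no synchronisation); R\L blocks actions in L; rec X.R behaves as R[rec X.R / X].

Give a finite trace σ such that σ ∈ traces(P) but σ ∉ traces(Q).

P's transition system — 4 states:
  m0 = rec X. a.b.a.0\{a} + a.X has moves —a→ m0, —a→ m1
  m1 = b.a.0\{a} has moves —b→ m2
  m2 = a.0\{a} has moves —a→ m3
  m3 = 0\{a} has moves deadlocked
Q's transition system — 4 states:
  n0 = rec X. a.a.a.0\{a} + a.X has moves —a→ n0, —a→ n1
  n1 = a.a.0\{a} has moves —a→ n2
  n2 = a.0\{a} has moves —a→ n3
  n3 = 0\{a} has moves deadlocked
Trace ⟨ab⟩ through P, begin at {m0}:
  step 1 (a): {m0, m1}
  step 2 (b): {m2}
  — P admits the full trace.
Trace ⟨ab⟩ through Q, begin at {n0}:
  step 1 (a): {n0, n1}
  step 2 (b): ∅  — Q cannot continue

ab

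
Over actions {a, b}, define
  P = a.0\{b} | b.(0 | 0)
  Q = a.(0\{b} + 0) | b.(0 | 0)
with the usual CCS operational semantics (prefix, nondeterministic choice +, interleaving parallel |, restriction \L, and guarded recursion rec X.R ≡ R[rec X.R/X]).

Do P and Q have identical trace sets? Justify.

LTS(P): 4 reachable states
  u0 = a.0\{b} | b.(0 | 0) has moves -a-> u1, -b-> u2
  u1 = 0\{b} | b.(0 | 0) has moves -b-> u3
  u2 = a.0\{b} | (0 | 0) has moves -a-> u3
  u3 = 0\{b} | (0 | 0) has moves ∅
LTS(Q): 4 reachable states
  v0 = a.(0\{b} + 0) | b.(0 | 0) has moves -a-> v1, -b-> v2
  v1 = (0\{b} + 0) | b.(0 | 0) has moves -b-> v3
  v2 = a.(0\{b} + 0) | (0 | 0) has moves -a-> v3
  v3 = (0\{b} + 0) | (0 | 0) has moves ∅
Coarsest stable partition (strong bisimilarity classes):
  B0 = {u0, v0}
  B1 = {u2, v2}
  B2 = {u3, v3}
  B3 = {u1, v1}
u0 ∈ B0, v0 ∈ B0 → same block
Bisimilar ⇒ trace-equivalent.

trace-equivalent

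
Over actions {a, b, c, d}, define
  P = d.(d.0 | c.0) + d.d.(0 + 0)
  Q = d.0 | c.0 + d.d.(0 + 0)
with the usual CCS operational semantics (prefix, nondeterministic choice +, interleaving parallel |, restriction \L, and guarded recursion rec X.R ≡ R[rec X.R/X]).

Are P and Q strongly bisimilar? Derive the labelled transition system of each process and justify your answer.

P ≁ Q

P's transition system — 7 states:
  m0 = d.(d.0 | c.0) + d.d.(0 + 0) has moves --d--▸ m1, --d--▸ m2
  m1 = d.(0 + 0) has moves --d--▸ m3
  m2 = d.0 | c.0 has moves --c--▸ m4, --d--▸ m5
  m3 = 0 + 0 has moves (no moves)
  m4 = d.0 | 0 has moves --d--▸ m6
  m5 = 0 | c.0 has moves --c--▸ m6
  m6 = 0 | 0 has moves (no moves)
Q's transition system — 6 states:
  n0 = d.0 | c.0 + d.d.(0 + 0) has moves --c--▸ n1, --d--▸ n2, --d--▸ n3
  n1 = d.0 | 0 has moves --d--▸ n4
  n2 = 0 | c.0 has moves --c--▸ n4
  n3 = d.(0 + 0) has moves --d--▸ n5
  n4 = 0 | 0 has moves (no moves)
  n5 = 0 + 0 has moves (no moves)
Partition-refinement fixed point:
  B0 = {m0}
  B1 = {m2}
  B2 = {m1, m4, n1, n3}
  B3 = {m3, m6, n4, n5}
  B4 = {m5, n2}
  B5 = {n0}
m0 ∈ B0, n0 ∈ B5 → different blocks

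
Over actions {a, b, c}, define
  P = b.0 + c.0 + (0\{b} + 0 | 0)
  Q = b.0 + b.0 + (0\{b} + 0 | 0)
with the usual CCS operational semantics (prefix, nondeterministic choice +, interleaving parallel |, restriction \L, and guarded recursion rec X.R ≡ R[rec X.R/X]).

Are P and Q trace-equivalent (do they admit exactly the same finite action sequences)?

trace-distinct — witness ⟨c⟩

LTS(P): 2 reachable states
  s0 = b.0 + c.0 + (0\{b} + 0 | 0) has moves --b--▸ s1, --c--▸ s1
  s1 = 0 has moves ·
LTS(Q): 2 reachable states
  t0 = b.0 + b.0 + (0\{b} + 0 | 0) has moves --b--▸ t1
  t1 = 0 has moves ·
Trace ⟨c⟩ through P, begin at {s0}:
  [1] c ⇒ {s1}
  ✓ P
Trace ⟨c⟩ through Q, begin at {t0}:
  [1] c ⇒ ∅ (Q stuck)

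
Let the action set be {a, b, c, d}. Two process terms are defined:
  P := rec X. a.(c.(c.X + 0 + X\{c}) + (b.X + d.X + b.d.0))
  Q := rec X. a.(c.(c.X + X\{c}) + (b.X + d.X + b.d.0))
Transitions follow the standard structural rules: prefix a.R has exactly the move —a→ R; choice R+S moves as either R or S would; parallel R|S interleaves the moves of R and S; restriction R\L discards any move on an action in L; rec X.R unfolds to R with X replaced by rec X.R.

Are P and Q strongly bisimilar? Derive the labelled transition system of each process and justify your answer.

P ~ Q

P's transition system — 9 states:
  p0 = rec X. a.(c.(c.X + 0 + X\{c}) + (b.X + d.X + b.d.0)) | =a=> p1
  p1 = c.(c.(rec X. a.(c.(c.X + 0 + X\{c}) + (b.X + d.X + b.d.0))) + 0 + (rec X. a.(c.(c.X + 0 + X\{c}) + (b.X + d.X + b.d.0)))\{c}) + (b.(rec X. a.(c.(c.X + 0 + X\{c}) + (b.X + d.X + b.d.0))) + d.(rec X. a.(c.(c.X + 0 + X\{c}) + (b.X + d.X + b.d.0))) + b.d.0) | =b=> p0, =b=> p2, =c=> p3, =d=> p0
  p2 = d.0 | =d=> p4
  p3 = c.(rec X. a.(c.(c.X + 0 + X\{c}) + (b.X + d.X + b.d.0))) + 0 + (rec X. a.(c.(c.X + 0 + X\{c}) + (b.X + d.X + b.d.0)))\{c} | =a=> p5, =c=> p0
  p4 = 0 | ·
  p5 = (c.(c.(rec X. a.(c.(c.X + 0 + X\{c}) + (b.X + d.X + b.d.0))) + 0 + (rec X. a.(c.(c.X + 0 + X\{c}) + (b.X + d.X + b.d.0)))\{c}) + (b.(rec X. a.(c.(c.X + 0 + X\{c}) + (b.X + d.X + b.d.0))) + d.(rec X. a.(c.(c.X + 0 + X\{c}) + (b.X + d.X + b.d.0))) + b.d.0))\{c} | =b=> p6, =b=> p7, =d=> p7
  p6 = (d.0)\{c} | =d=> p8
  p7 = (rec X. a.(c.(c.X + 0 + X\{c}) + (b.X + d.X + b.d.0)))\{c} | =a=> p5
  p8 = 0\{c} | ·
Q's transition system — 9 states:
  q0 = rec X. a.(c.(c.X + X\{c}) + (b.X + d.X + b.d.0)) | =a=> q1
  q1 = c.(c.(rec X. a.(c.(c.X + X\{c}) + (b.X + d.X + b.d.0))) + (rec X. a.(c.(c.X + X\{c}) + (b.X + d.X + b.d.0)))\{c}) + (b.(rec X. a.(c.(c.X + X\{c}) + (b.X + d.X + b.d.0))) + d.(rec X. a.(c.(c.X + X\{c}) + (b.X + d.X + b.d.0))) + b.d.0) | =b=> q0, =b=> q2, =c=> q3, =d=> q0
  q2 = d.0 | =d=> q4
  q3 = c.(rec X. a.(c.(c.X + X\{c}) + (b.X + d.X + b.d.0))) + (rec X. a.(c.(c.X + X\{c}) + (b.X + d.X + b.d.0)))\{c} | =a=> q5, =c=> q0
  q4 = 0 | ·
  q5 = (c.(c.(rec X. a.(c.(c.X + X\{c}) + (b.X + d.X + b.d.0))) + (rec X. a.(c.(c.X + X\{c}) + (b.X + d.X + b.d.0)))\{c}) + (b.(rec X. a.(c.(c.X + X\{c}) + (b.X + d.X + b.d.0))) + d.(rec X. a.(c.(c.X + X\{c}) + (b.X + d.X + b.d.0))) + b.d.0))\{c} | =b=> q6, =b=> q7, =d=> q7
  q6 = (d.0)\{c} | =d=> q8
  q7 = (rec X. a.(c.(c.X + X\{c}) + (b.X + d.X + b.d.0)))\{c} | =a=> q5
  q8 = 0\{c} | ·
Coarsest stable partition (strong bisimilarity classes):
  B0 = {p0, q0}
  B1 = {p1, q1}
  B2 = {p3, q3}
  B3 = {p5, q5}
  B4 = {p7, q7}
  B5 = {p2, p6, q2, q6}
  B6 = {p4, p8, q4, q8}
p0 ∈ B0, q0 ∈ B0 → same block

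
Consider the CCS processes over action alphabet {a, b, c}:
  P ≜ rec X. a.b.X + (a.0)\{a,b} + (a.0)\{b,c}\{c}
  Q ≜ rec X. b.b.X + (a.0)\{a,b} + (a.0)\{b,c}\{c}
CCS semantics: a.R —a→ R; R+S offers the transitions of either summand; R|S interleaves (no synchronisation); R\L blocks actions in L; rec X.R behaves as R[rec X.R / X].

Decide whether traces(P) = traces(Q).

P's transition system — 3 states:
  s0 = rec X. a.b.X + (a.0)\{a,b} + (a.0)\{b,c}\{c} ⊢ —a→ s1, —a→ s2
  s1 = 0\{b,c}\{c} ⊢ (no moves)
  s2 = b.(rec X. a.b.X + (a.0)\{a,b} + (a.0)\{b,c}\{c}) ⊢ —b→ s0
Q's transition system — 3 states:
  t0 = rec X. b.b.X + (a.0)\{a,b} + (a.0)\{b,c}\{c} ⊢ —a→ t1, —b→ t2
  t1 = 0\{b,c}\{c} ⊢ (no moves)
  t2 = b.(rec X. b.b.X + (a.0)\{a,b} + (a.0)\{b,c}\{c}) ⊢ —b→ t0
Executing ab from P (initial set {s0}):
  step 1 (a): {s1, s2}
  step 2 (b): {s0}
  — P admits the full trace.
Executing ab from Q (initial set {t0}):
  step 1 (a): {t1}
  step 2 (b): ∅ (Q stuck)

NO — witness ⟨ab⟩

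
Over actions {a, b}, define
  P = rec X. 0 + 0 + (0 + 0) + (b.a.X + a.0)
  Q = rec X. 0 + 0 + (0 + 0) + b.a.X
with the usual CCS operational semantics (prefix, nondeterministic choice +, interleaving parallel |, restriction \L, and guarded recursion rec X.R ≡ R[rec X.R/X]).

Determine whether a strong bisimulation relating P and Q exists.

P's transition system — 3 states:
  s0 = rec X. 0 + 0 + (0 + 0) + (b.a.X + a.0) → =a=> s1, =b=> s2
  s1 = 0 → (no moves)
  s2 = a.(rec X. 0 + 0 + (0 + 0) + (b.a.X + a.0)) → =a=> s0
Q's transition system — 2 states:
  t0 = rec X. 0 + 0 + (0 + 0) + b.a.X → =b=> t1
  t1 = a.(rec X. 0 + 0 + (0 + 0) + b.a.X) → =a=> t0
Coarsest stable partition (strong bisimilarity classes):
  B0 = {s0}
  B1 = {s2}
  B2 = {s1}
  B3 = {t0}
  B4 = {t1}
s0 ∈ B0, t0 ∈ B3 → different blocks

not bisimilar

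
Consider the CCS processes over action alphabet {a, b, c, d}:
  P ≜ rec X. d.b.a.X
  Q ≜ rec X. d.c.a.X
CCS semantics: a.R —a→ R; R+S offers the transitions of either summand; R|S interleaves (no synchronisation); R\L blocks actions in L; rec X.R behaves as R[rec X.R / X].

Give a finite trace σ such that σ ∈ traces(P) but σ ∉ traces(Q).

LTS(P): 3 reachable states
  p0 = rec X. d.b.a.X → --d--▸ p1
  p1 = b.a.(rec X. d.b.a.X) → --b--▸ p2
  p2 = a.(rec X. d.b.a.X) → --a--▸ p0
LTS(Q): 3 reachable states
  q0 = rec X. d.c.a.X → --d--▸ q1
  q1 = c.a.(rec X. d.c.a.X) → --c--▸ q2
  q2 = a.(rec X. d.c.a.X) → --a--▸ q0
Trace ⟨db⟩ through P, begin at {p0}:
  [1] d ⇒ {p1}
  [2] b ⇒ {p2}
  ✓ P
Trace ⟨db⟩ through Q, begin at {q0}:
  [1] d ⇒ {q1}
  [2] b ⇒ no successor for Q

db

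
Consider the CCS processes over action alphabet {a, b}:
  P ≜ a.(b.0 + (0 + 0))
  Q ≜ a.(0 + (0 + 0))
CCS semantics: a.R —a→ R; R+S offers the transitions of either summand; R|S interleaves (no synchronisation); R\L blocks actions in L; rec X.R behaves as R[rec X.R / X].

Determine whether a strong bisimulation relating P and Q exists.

not bisimilar

LTS(P): 3 reachable states
  p0 = a.(b.0 + (0 + 0)) has moves -a-> p1
  p1 = b.0 + (0 + 0) has moves -b-> p2
  p2 = 0 has moves ·
LTS(Q): 2 reachable states
  q0 = a.(0 + (0 + 0)) has moves -a-> q1
  q1 = 0 + (0 + 0) has moves ·
Bisimilarity quotient blocks:
  B0 = {p0}
  B1 = {p1}
  B2 = {p2, q1}
  B3 = {q0}
p0 ∈ B0, q0 ∈ B3 → different blocks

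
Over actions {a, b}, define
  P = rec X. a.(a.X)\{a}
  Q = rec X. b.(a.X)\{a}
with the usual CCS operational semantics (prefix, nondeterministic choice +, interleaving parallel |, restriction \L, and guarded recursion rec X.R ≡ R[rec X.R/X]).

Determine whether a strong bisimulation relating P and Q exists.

P ≁ Q

P's transition system — 2 states:
  u0 = rec X. a.(a.X)\{a} ⊢ --a--▸ u1
  u1 = (a.(rec X. a.(a.X)\{a}))\{a} ⊢ stopped
Q's transition system — 2 states:
  v0 = rec X. b.(a.X)\{a} ⊢ --b--▸ v1
  v1 = (a.(rec X. b.(a.X)\{a}))\{a} ⊢ stopped
Coarsest stable partition (strong bisimilarity classes):
  B0 = {u0}
  B1 = {u1, v1}
  B2 = {v0}
u0 ∈ B0, v0 ∈ B2 → different blocks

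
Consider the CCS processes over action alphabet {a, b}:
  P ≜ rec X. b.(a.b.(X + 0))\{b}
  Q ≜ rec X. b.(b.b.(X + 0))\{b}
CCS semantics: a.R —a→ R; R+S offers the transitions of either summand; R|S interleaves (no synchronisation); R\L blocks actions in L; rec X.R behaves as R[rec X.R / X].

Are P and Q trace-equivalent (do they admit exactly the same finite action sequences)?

trace-distinct — witness ⟨ba⟩

Reachable graph of P (3 states):
  s0 = rec X. b.(a.b.(X + 0))\{b} → =b=> s1
  s1 = (a.b.((rec X. b.(a.b.(X + 0))\{b}) + 0))\{b} → =a=> s2
  s2 = (b.((rec X. b.(a.b.(X + 0))\{b}) + 0))\{b} → stopped
Reachable graph of Q (2 states):
  t0 = rec X. b.(b.b.(X + 0))\{b} → =b=> t1
  t1 = (b.b.((rec X. b.(b.b.(X + 0))\{b}) + 0))\{b} → stopped
Executing ba from P (initial set {s0}):
  after b @ step 1: {s1}
  after a @ step 2: {s2}
  — P admits the full trace.
Executing ba from Q (initial set {t0}):
  after b @ step 1: {t1}
  after a @ step 2: ∅ (Q stuck)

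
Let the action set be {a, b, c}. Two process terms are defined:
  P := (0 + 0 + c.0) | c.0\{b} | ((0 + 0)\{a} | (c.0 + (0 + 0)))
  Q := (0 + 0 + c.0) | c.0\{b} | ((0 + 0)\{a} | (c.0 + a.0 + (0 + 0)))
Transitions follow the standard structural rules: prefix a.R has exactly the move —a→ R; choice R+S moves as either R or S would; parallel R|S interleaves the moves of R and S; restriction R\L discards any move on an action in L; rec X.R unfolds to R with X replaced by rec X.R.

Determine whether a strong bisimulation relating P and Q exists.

P's transition system — 8 states:
  m0 = (0 + 0 + c.0) | c.0\{b} | ((0 + 0)\{a} | (c.0 + (0 + 0))) → =c=> m1, =c=> m2, =c=> m3
  m1 = (0 + 0 + c.0) | 0\{b} | ((0 + 0)\{a} | (c.0 + (0 + 0))) → =c=> m4, =c=> m5
  m2 = (0 + 0 + c.0) | c.0\{b} | ((0 + 0)\{a} | 0) → =c=> m4, =c=> m6
  m3 = 0 | c.0\{b} | ((0 + 0)\{a} | (c.0 + (0 + 0))) → =c=> m5, =c=> m6
  m4 = (0 + 0 + c.0) | 0\{b} | ((0 + 0)\{a} | 0) → =c=> m7
  m5 = 0 | 0\{b} | ((0 + 0)\{a} | (c.0 + (0 + 0))) → =c=> m7
  m6 = 0 | c.0\{b} | ((0 + 0)\{a} | 0) → =c=> m7
  m7 = 0 | 0\{b} | ((0 + 0)\{a} | 0) → stopped
Q's transition system — 8 states:
  n0 = (0 + 0 + c.0) | c.0\{b} | ((0 + 0)\{a} | (c.0 + a.0 + (0 + 0))) → =a=> n1, =c=> n1, =c=> n2, =c=> n3
  n1 = (0 + 0 + c.0) | c.0\{b} | ((0 + 0)\{a} | 0) → =c=> n4, =c=> n5
  n2 = (0 + 0 + c.0) | 0\{b} | ((0 + 0)\{a} | (c.0 + a.0 + (0 + 0))) → =a=> n4, =c=> n4, =c=> n6
  n3 = 0 | c.0\{b} | ((0 + 0)\{a} | (c.0 + a.0 + (0 + 0))) → =a=> n5, =c=> n5, =c=> n6
  n4 = (0 + 0 + c.0) | 0\{b} | ((0 + 0)\{a} | 0) → =c=> n7
  n5 = 0 | c.0\{b} | ((0 + 0)\{a} | 0) → =c=> n7
  n6 = 0 | 0\{b} | ((0 + 0)\{a} | (c.0 + a.0 + (0 + 0))) → =a=> n7, =c=> n7
  n7 = 0 | 0\{b} | ((0 + 0)\{a} | 0) → stopped
Partition-refinement fixed point:
  B0 = {m0}
  B1 = {m1, m2, m3, n1}
  B2 = {m4, m5, m6, n4, n5}
  B3 = {m7, n7}
  B4 = {n0}
  B5 = {n2, n3}
  B6 = {n6}
m0 ∈ B0, n0 ∈ B4 → different blocks

not bisimilar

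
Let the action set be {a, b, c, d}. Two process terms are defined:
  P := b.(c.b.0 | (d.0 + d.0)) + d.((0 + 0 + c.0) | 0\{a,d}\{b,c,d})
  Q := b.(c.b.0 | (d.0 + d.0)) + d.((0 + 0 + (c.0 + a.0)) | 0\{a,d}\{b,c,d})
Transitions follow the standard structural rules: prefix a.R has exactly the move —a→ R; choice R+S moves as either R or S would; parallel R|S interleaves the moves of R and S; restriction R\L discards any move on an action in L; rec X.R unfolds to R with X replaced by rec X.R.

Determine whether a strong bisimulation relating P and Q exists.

LTS(P): 9 reachable states
  u0 = b.(c.b.0 | (d.0 + d.0)) + d.((0 + 0 + c.0) | 0\{a,d}\{b,c,d}) ⊢ -b-> u1, -d-> u2
  u1 = c.b.0 | (d.0 + d.0) ⊢ -c-> u3, -d-> u4
  u2 = (0 + 0 + c.0) | 0\{a,d}\{b,c,d} ⊢ -c-> u5
  u3 = b.0 | (d.0 + d.0) ⊢ -b-> u6, -d-> u7
  u4 = c.b.0 | 0 ⊢ -c-> u7
  u5 = 0 | 0\{a,d}\{b,c,d} ⊢ ∅
  u6 = 0 | (d.0 + d.0) ⊢ -d-> u8
  u7 = b.0 | 0 ⊢ -b-> u8
  u8 = 0 | 0 ⊢ ∅
LTS(Q): 9 reachable states
  v0 = b.(c.b.0 | (d.0 + d.0)) + d.((0 + 0 + (c.0 + a.0)) | 0\{a,d}\{b,c,d}) ⊢ -b-> v1, -d-> v2
  v1 = c.b.0 | (d.0 + d.0) ⊢ -c-> v3, -d-> v4
  v2 = (0 + 0 + (c.0 + a.0)) | 0\{a,d}\{b,c,d} ⊢ -a-> v5, -c-> v5
  v3 = b.0 | (d.0 + d.0) ⊢ -b-> v6, -d-> v7
  v4 = c.b.0 | 0 ⊢ -c-> v7
  v5 = 0 | 0\{a,d}\{b,c,d} ⊢ ∅
  v6 = 0 | (d.0 + d.0) ⊢ -d-> v8
  v7 = b.0 | 0 ⊢ -b-> v8
  v8 = 0 | 0 ⊢ ∅
Bisimilarity quotient blocks:
  B0 = {u0}
  B1 = {u1, v1}
  B2 = {u4, v4}
  B3 = {u7, v7}
  B4 = {u5, u8, v5, v8}
  B5 = {u3, v3}
  B6 = {u6, v6}
  B7 = {u2}
  B8 = {v0}
  B9 = {v2}
u0 ∈ B0, v0 ∈ B8 → different blocks

not bisimilar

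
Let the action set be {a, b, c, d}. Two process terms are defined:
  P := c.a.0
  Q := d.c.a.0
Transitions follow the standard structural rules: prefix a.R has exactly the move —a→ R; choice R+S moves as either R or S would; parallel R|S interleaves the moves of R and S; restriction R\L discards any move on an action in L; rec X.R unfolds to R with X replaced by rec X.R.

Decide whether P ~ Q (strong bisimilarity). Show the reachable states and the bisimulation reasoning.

P's transition system — 3 states:
  u0 = c.a.0 → =c=> u1
  u1 = a.0 → =a=> u2
  u2 = 0 → deadlocked
Q's transition system — 4 states:
  v0 = d.c.a.0 → =d=> v1
  v1 = c.a.0 → =c=> v2
  v2 = a.0 → =a=> v3
  v3 = 0 → deadlocked
Coarsest stable partition (strong bisimilarity classes):
  B0 = {u0, v1}
  B1 = {u1, v2}
  B2 = {u2, v3}
  B3 = {v0}
u0 ∈ B0, v0 ∈ B3 → different blocks

NO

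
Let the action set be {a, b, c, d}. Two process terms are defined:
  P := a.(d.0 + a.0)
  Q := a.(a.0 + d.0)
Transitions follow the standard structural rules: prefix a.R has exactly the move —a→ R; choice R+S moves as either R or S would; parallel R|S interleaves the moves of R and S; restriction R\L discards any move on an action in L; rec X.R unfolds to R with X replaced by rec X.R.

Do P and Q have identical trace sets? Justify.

LTS(P): 3 reachable states
  p0 = a.(d.0 + a.0) has moves --a--▸ p1
  p1 = d.0 + a.0 has moves --a--▸ p2, --d--▸ p2
  p2 = 0 has moves deadlocked
LTS(Q): 3 reachable states
  q0 = a.(a.0 + d.0) has moves --a--▸ q1
  q1 = a.0 + d.0 has moves --a--▸ q2, --d--▸ q2
  q2 = 0 has moves deadlocked
Partition-refinement fixed point:
  B0 = {p0, q0}
  B1 = {p1, q1}
  B2 = {p2, q2}
p0 ∈ B0, q0 ∈ B0 → same block
Bisimilar ⇒ trace-equivalent.

trace-equivalent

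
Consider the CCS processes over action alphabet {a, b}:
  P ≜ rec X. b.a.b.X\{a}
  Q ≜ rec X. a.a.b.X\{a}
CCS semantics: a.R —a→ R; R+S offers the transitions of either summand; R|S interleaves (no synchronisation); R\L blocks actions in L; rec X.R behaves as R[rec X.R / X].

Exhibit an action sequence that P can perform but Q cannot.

P's transition system — 5 states:
  m0 = rec X. b.a.b.X\{a} → --b--▸ m1
  m1 = a.b.(rec X. b.a.b.X\{a})\{a} → --a--▸ m2
  m2 = b.(rec X. b.a.b.X\{a})\{a} → --b--▸ m3
  m3 = (rec X. b.a.b.X\{a})\{a} → --b--▸ m4
  m4 = (a.b.(rec X. b.a.b.X\{a})\{a})\{a} → ∅
Q's transition system — 4 states:
  n0 = rec X. a.a.b.X\{a} → --a--▸ n1
  n1 = a.b.(rec X. a.a.b.X\{a})\{a} → --a--▸ n2
  n2 = b.(rec X. a.a.b.X\{a})\{a} → --b--▸ n3
  n3 = (rec X. a.a.b.X\{a})\{a} → ∅
Run σ = ⟨b⟩ on P: start {m0}
  after b @ step 1: {m1}
  P completes σ.
Run σ = ⟨b⟩ on Q: start {n0}
  after b @ step 1: no successor for Q

b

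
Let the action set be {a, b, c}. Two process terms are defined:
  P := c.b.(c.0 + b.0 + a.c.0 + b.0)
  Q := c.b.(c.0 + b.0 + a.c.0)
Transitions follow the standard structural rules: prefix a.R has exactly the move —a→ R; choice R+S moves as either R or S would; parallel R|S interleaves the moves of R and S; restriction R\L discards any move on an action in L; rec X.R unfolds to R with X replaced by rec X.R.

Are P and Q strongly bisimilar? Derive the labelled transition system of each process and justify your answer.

P's transition system — 5 states:
  u0 = c.b.(c.0 + b.0 + a.c.0 + b.0) → -c-> u1
  u1 = b.(c.0 + b.0 + a.c.0 + b.0) → -b-> u2
  u2 = c.0 + b.0 + a.c.0 + b.0 → -a-> u3, -b-> u4, -c-> u4
  u3 = c.0 → -c-> u4
  u4 = 0 → ∅
Q's transition system — 5 states:
  v0 = c.b.(c.0 + b.0 + a.c.0) → -c-> v1
  v1 = b.(c.0 + b.0 + a.c.0) → -b-> v2
  v2 = c.0 + b.0 + a.c.0 → -a-> v3, -b-> v4, -c-> v4
  v3 = c.0 → -c-> v4
  v4 = 0 → ∅
Partition-refinement fixed point:
  B0 = {u0, v0}
  B1 = {u1, v1}
  B2 = {u2, v2}
  B3 = {u3, v3}
  B4 = {u4, v4}
u0 ∈ B0, v0 ∈ B0 → same block

P ~ Q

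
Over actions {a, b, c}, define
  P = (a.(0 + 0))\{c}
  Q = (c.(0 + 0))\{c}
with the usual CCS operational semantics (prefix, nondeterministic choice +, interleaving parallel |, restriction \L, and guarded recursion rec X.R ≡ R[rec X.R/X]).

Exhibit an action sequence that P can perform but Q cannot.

LTS(P): 2 reachable states
  s0 = (a.(0 + 0))\{c} has moves —a→ s1
  s1 = (0 + 0)\{c} has moves (no moves)
LTS(Q): 1 reachable states
  t0 = (c.(0 + 0))\{c} has moves (no moves)
Run σ = ⟨a⟩ on P: start {s0}
  step 1 (a): {s1}
  P completes σ.
Run σ = ⟨a⟩ on Q: start {t0}
  step 1 (a): ∅ (Q stuck)

a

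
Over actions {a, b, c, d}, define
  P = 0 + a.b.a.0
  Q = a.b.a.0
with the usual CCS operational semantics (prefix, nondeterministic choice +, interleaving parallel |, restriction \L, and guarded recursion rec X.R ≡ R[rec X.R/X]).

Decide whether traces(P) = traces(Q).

YES

P's transition system — 4 states:
  p0 = 0 + a.b.a.0 → ··a··> p1
  p1 = b.a.0 → ··b··> p2
  p2 = a.0 → ··a··> p3
  p3 = 0 → deadlocked
Q's transition system — 4 states:
  q0 = a.b.a.0 → ··a··> q1
  q1 = b.a.0 → ··b··> q2
  q2 = a.0 → ··a··> q3
  q3 = 0 → deadlocked
Coarsest stable partition (strong bisimilarity classes):
  B0 = {p0, q0}
  B1 = {p1, q1}
  B2 = {p2, q2}
  B3 = {p3, q3}
p0 ∈ B0, q0 ∈ B0 → same block
Bisimilar ⇒ trace-equivalent.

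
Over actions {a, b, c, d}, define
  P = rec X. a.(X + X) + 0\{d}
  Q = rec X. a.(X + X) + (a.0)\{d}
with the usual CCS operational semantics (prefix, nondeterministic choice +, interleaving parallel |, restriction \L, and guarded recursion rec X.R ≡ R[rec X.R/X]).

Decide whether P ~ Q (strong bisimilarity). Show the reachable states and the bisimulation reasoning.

LTS(P): 2 reachable states
  u0 = rec X. a.(X + X) + 0\{d} has moves —a→ u1
  u1 = (rec X. a.(X + X) + 0\{d}) + (rec X. a.(X + X) + 0\{d}) has moves —a→ u1
LTS(Q): 3 reachable states
  v0 = rec X. a.(X + X) + (a.0)\{d} has moves —a→ v1, —a→ v2
  v1 = (rec X. a.(X + X) + (a.0)\{d}) + (rec X. a.(X + X) + (a.0)\{d}) has moves —a→ v1, —a→ v2
  v2 = 0\{d} has moves deadlocked
Partition-refinement fixed point:
  B0 = {u0, u1}
  B1 = {v0, v1}
  B2 = {v2}
u0 ∈ B0, v0 ∈ B1 → different blocks

NO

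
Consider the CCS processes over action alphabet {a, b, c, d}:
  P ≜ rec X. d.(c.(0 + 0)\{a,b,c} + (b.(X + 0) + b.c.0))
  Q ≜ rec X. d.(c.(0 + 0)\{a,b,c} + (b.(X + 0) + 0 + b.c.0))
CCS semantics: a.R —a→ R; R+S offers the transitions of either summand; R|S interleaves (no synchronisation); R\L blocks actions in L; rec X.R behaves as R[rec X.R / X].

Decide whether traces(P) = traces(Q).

LTS(P): 6 reachable states
  s0 = rec X. d.(c.(0 + 0)\{a,b,c} + (b.(X + 0) + b.c.0)) ⊢ --d--▸ s1
  s1 = c.(0 + 0)\{a,b,c} + (b.((rec X. d.(c.(0 + 0)\{a,b,c} + (b.(X + 0) + b.c.0))) + 0) + b.c.0) ⊢ --b--▸ s2, --b--▸ s3, --c--▸ s4
  s2 = (rec X. d.(c.(0 + 0)\{a,b,c} + (b.(X + 0) + b.c.0))) + 0 ⊢ --d--▸ s1
  s3 = c.0 ⊢ --c--▸ s5
  s4 = (0 + 0)\{a,b,c} ⊢ ·
  s5 = 0 ⊢ ·
LTS(Q): 6 reachable states
  t0 = rec X. d.(c.(0 + 0)\{a,b,c} + (b.(X + 0) + 0 + b.c.0)) ⊢ --d--▸ t1
  t1 = c.(0 + 0)\{a,b,c} + (b.((rec X. d.(c.(0 + 0)\{a,b,c} + (b.(X + 0) + 0 + b.c.0))) + 0) + 0 + b.c.0) ⊢ --b--▸ t2, --b--▸ t3, --c--▸ t4
  t2 = (rec X. d.(c.(0 + 0)\{a,b,c} + (b.(X + 0) + 0 + b.c.0))) + 0 ⊢ --d--▸ t1
  t3 = c.0 ⊢ --c--▸ t5
  t4 = (0 + 0)\{a,b,c} ⊢ ·
  t5 = 0 ⊢ ·
Coarsest stable partition (strong bisimilarity classes):
  B0 = {s0, s2, t0, t2}
  B1 = {s1, t1}
  B2 = {s4, s5, t4, t5}
  B3 = {s3, t3}
s0 ∈ B0, t0 ∈ B0 → same block
Bisimilar ⇒ trace-equivalent.

YES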